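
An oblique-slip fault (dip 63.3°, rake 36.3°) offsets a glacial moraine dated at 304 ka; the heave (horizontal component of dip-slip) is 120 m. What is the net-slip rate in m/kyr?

1.48 m/kyr

dip-slip = heave / cos(dip) = 120 / cos(63.3°) = 267.1 m
net slip = dip-slip / sin(rake) = 267.1 / sin(36.3°) = 451.1 m
rate = 451.1 m / 304 ka = 0.00148 m/yr = 1.48 m/kyr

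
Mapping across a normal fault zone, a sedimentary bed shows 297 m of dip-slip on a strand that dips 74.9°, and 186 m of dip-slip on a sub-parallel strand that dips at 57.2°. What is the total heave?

heave_A = 297 × cos(74.9°) = 77.37 m
heave_B = 186 × cos(57.2°) = 100.8 m
total = 77.37 + 100.8 = 178 m

178 m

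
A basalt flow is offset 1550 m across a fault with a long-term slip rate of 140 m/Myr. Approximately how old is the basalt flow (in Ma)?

11.1 Ma

age = offset / rate = 1550 m / (140 m/Myr) = 1.11e+07 yr = 11.1 Ma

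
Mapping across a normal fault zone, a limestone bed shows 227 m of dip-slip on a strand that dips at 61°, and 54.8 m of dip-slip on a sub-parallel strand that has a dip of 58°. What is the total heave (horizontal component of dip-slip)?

139 m

heave_A = 227 × cos(61°) = 110.1 m
heave_B = 54.8 × cos(58°) = 29.04 m
total = 110.1 + 29.04 = 139 m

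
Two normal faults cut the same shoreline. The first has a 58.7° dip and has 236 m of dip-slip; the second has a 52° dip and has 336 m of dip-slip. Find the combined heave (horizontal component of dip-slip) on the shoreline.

329 m

heave_A = 236 × cos(58.7°) = 122.6 m
heave_B = 336 × cos(52°) = 206.9 m
total = 122.6 + 206.9 = 329 m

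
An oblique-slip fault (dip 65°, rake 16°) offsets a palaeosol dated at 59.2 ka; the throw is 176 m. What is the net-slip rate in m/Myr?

11900 m/Myr

dip-slip = throw / sin(dip) = 176 / sin(65°) = 194.2 m
net slip = dip-slip / sin(rake) = 194.2 / sin(16°) = 704.5 m
rate = 704.5 m / 59.2 ka = 0.0119 m/yr = 11900 m/Myr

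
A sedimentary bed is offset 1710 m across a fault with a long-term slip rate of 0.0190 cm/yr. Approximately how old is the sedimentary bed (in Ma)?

age = offset / rate = 1710 m / (0.0190 cm/yr) = 9e+06 yr = 9 Ma

9 Ma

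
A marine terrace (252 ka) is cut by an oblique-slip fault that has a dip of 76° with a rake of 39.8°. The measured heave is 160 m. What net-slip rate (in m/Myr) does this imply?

4100 m/Myr

dip-slip = heave / cos(dip) = 160 / cos(76°) = 661.4 m
net slip = dip-slip / sin(rake) = 661.4 / sin(39.8°) = 1033 m
rate = 1033 m / 252 ka = 0.00410 m/yr = 4100 m/Myr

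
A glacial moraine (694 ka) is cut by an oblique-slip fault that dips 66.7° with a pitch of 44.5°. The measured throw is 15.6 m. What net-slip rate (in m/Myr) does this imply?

dip-slip = throw / sin(dip) = 15.6 / sin(66.7°) = 16.99 m
net slip = dip-slip / sin(rake) = 16.99 / sin(44.5°) = 24.23 m
rate = 24.23 m / 694 ka = 0.0000349 m/yr = 34.9 m/Myr

34.9 m/Myr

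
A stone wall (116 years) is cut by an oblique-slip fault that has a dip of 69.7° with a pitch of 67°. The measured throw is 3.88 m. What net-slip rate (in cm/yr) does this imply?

3.87 cm/yr

dip-slip = throw / sin(dip) = 3.88 / sin(69.7°) = 4.137 m
net slip = dip-slip / sin(rake) = 4.137 / sin(67°) = 4.494 m
rate = 4.494 m / 116 years = 0.0387 m/yr = 3.87 cm/yr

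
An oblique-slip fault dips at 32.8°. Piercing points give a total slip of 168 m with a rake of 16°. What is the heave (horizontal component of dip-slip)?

38.9 m

dip-slip = net slip × sin(rake) = 168 m × sin(16°) = 46.31 m
heave = dip-slip × cos(dip) = 46.31 × cos(32.8°) = 38.9 m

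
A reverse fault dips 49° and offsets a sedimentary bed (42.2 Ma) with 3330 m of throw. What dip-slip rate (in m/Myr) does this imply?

105 m/Myr

dip-slip = throw / sin(dip) = 3330 m / sin(49°) = 4412 m
rate = 4412 m / 42.2 Ma = 0.000105 m/yr = 105 m/Myr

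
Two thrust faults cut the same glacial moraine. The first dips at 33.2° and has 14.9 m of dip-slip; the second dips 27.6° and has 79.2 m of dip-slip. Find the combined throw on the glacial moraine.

throw_A = 14.9 × sin(33.2°) = 8.159 m
throw_B = 79.2 × sin(27.6°) = 36.69 m
total = 8.159 + 36.69 = 44.9 m

44.9 m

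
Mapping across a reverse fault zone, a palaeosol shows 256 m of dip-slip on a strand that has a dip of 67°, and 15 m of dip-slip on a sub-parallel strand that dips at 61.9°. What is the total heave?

heave_A = 256 × cos(67°) = 100 m
heave_B = 15 × cos(61.9°) = 7.065 m
total = 100 + 7.065 = 107 m

107 m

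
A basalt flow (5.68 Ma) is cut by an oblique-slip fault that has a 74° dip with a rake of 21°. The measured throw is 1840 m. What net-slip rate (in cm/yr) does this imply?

dip-slip = throw / sin(dip) = 1840 / sin(74°) = 1914 m
net slip = dip-slip / sin(rake) = 1914 / sin(21°) = 5341 m
rate = 5341 m / 5.68 Ma = 0.000940 m/yr = 0.0940 cm/yr

0.0940 cm/yr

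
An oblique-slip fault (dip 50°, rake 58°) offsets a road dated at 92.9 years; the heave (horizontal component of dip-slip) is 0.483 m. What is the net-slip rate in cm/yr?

dip-slip = heave / cos(dip) = 0.483 / cos(50°) = 0.7514 m
net slip = dip-slip / sin(rake) = 0.7514 / sin(58°) = 0.8861 m
rate = 0.8861 m / 92.9 years = 0.00954 m/yr = 0.954 cm/yr

0.954 cm/yr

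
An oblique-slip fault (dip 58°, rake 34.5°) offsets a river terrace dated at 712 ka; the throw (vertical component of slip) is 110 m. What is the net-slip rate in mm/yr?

dip-slip = throw / sin(dip) = 110 / sin(58°) = 129.7 m
net slip = dip-slip / sin(rake) = 129.7 / sin(34.5°) = 229 m
rate = 229 m / 712 ka = 0.000322 m/yr = 0.322 mm/yr

0.322 mm/yr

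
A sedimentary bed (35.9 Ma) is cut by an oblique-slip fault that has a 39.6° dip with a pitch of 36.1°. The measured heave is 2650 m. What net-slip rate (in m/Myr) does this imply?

163 m/Myr

dip-slip = heave / cos(dip) = 2650 / cos(39.6°) = 3439 m
net slip = dip-slip / sin(rake) = 3439 / sin(36.1°) = 5837 m
rate = 5837 m / 35.9 Ma = 0.000163 m/yr = 163 m/Myr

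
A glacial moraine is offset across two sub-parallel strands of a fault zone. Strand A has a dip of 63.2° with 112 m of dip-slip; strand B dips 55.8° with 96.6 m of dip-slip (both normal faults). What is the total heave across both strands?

105 m

heave_A = 112 × cos(63.2°) = 50.50 m
heave_B = 96.6 × cos(55.8°) = 54.30 m
total = 50.50 + 54.30 = 105 m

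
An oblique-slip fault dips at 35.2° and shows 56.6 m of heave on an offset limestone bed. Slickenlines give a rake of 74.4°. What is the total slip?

dip-slip = heave / cos(dip) = 56.6 / cos(35.2°) = 69.27 m
net slip = dip-slip / sin(rake) = 69.27 / sin(74.4°) = 71.9 m

71.9 m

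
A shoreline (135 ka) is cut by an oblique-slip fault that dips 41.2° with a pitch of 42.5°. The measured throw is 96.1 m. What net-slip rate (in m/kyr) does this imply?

dip-slip = throw / sin(dip) = 96.1 / sin(41.2°) = 145.9 m
net slip = dip-slip / sin(rake) = 145.9 / sin(42.5°) = 216 m
rate = 216 m / 135 ka = 0.00160 m/yr = 1.60 m/kyr

1.60 m/kyr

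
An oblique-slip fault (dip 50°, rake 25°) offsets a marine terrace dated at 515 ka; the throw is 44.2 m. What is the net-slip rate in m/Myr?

dip-slip = throw / sin(dip) = 44.2 / sin(50°) = 57.70 m
net slip = dip-slip / sin(rake) = 57.70 / sin(25°) = 136.5 m
rate = 136.5 m / 515 ka = 0.000265 m/yr = 265 m/Myr

265 m/Myr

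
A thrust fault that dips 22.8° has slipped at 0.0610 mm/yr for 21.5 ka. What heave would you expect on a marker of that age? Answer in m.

1.21 m

dip-slip = rate × time = 0.0610 mm/yr × 21.5 ka = 1.311 m
heave = dip-slip × cos(dip) = 1.311 × cos(22.8°) = 1.21 m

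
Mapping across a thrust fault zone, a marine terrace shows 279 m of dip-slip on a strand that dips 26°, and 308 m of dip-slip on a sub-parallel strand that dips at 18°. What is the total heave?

544 m

heave_A = 279 × cos(26°) = 250.8 m
heave_B = 308 × cos(18°) = 292.9 m
total = 250.8 + 292.9 = 544 m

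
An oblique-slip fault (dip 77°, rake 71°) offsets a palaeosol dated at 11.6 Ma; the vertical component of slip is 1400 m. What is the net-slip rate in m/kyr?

dip-slip = throw / sin(dip) = 1400 / sin(77°) = 1437 m
net slip = dip-slip / sin(rake) = 1437 / sin(71°) = 1520 m
rate = 1520 m / 11.6 Ma = 0.000131 m/yr = 0.131 m/kyr

0.131 m/kyr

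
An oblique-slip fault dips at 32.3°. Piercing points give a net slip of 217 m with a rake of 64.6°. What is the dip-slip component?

196 m

dip-slip = net slip × sin(rake) = 217 m × sin(64.6°) = 196 m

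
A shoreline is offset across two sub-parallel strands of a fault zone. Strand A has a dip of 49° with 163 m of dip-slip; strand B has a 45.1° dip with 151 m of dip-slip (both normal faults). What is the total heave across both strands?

heave_A = 163 × cos(49°) = 106.9 m
heave_B = 151 × cos(45.1°) = 106.6 m
total = 106.9 + 106.6 = 214 m

214 m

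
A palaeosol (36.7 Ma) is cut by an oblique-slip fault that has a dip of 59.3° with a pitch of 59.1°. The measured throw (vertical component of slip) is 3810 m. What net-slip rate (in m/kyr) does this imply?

dip-slip = throw / sin(dip) = 3810 / sin(59.3°) = 4431 m
net slip = dip-slip / sin(rake) = 4431 / sin(59.1°) = 5164 m
rate = 5164 m / 36.7 Ma = 0.000141 m/yr = 0.141 m/kyr

0.141 m/kyr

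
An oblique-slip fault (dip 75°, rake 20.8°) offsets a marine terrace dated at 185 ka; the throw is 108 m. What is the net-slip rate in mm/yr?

dip-slip = throw / sin(dip) = 108 / sin(75°) = 111.8 m
net slip = dip-slip / sin(rake) = 111.8 / sin(20.8°) = 314.9 m
rate = 314.9 m / 185 ka = 0.00170 m/yr = 1.70 mm/yr

1.70 mm/yr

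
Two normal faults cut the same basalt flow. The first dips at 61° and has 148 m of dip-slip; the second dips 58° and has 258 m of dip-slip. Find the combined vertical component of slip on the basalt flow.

348 m

throw_A = 148 × sin(61°) = 129.4 m
throw_B = 258 × sin(58°) = 218.8 m
total = 129.4 + 218.8 = 348 m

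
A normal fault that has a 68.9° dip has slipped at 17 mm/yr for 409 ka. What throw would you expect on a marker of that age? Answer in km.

dip-slip = rate × time = 17 mm/yr × 409 ka = 6953 m
throw = dip-slip × sin(dip) = 6953 × sin(68.9°) = 6490 m = 6.49 km

6.49 km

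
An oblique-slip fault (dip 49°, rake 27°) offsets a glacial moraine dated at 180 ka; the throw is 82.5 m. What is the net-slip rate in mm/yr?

dip-slip = throw / sin(dip) = 82.5 / sin(49°) = 109.3 m
net slip = dip-slip / sin(rake) = 109.3 / sin(27°) = 240.8 m
rate = 240.8 m / 180 ka = 0.00134 m/yr = 1.34 mm/yr

1.34 mm/yr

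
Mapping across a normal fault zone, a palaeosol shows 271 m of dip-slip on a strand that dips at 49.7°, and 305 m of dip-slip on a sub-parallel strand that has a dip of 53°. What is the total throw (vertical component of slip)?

450 m

throw_A = 271 × sin(49.7°) = 206.7 m
throw_B = 305 × sin(53°) = 243.6 m
total = 206.7 + 243.6 = 450 m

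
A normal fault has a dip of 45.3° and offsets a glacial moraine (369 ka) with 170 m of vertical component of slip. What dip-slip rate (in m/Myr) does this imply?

648 m/Myr

dip-slip = throw / sin(dip) = 170 m / sin(45.3°) = 239.2 m
rate = 239.2 m / 369 ka = 0.000648 m/yr = 648 m/Myr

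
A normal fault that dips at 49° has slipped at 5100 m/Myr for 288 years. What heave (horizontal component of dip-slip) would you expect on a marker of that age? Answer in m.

dip-slip = rate × time = 5100 m/Myr × 288 years = 1.469 m
heave = dip-slip × cos(dip) = 1.469 × cos(49°) = 0.964 m

0.964 m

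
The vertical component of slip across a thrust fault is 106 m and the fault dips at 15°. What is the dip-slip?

410 m

dip-slip = throw / sin(dip) = 106 / sin(15°) = 410 m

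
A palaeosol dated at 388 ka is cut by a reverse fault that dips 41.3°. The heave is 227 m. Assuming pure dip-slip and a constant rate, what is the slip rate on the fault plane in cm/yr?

0.0779 cm/yr

dip-slip = heave / cos(dip) = 227 m / cos(41.3°) = 302.2 m
rate = 302.2 m / 388 ka = 0.000779 m/yr = 0.0779 cm/yr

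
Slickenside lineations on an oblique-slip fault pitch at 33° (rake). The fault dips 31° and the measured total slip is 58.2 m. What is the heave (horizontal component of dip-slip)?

27.2 m

dip-slip = net slip × sin(rake) = 58.2 m × sin(33°) = 31.70 m
heave = dip-slip × cos(dip) = 31.70 × cos(31°) = 27.2 m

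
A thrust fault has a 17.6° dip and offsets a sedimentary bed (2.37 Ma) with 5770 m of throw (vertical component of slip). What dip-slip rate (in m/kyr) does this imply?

8.05 m/kyr

dip-slip = throw / sin(dip) = 5770 m / sin(17.6°) = 19080 m
rate = 19080 m / 2.37 Ma = 0.00805 m/yr = 8.05 m/kyr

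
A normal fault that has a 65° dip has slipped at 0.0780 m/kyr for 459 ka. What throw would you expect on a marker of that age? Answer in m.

dip-slip = rate × time = 0.0780 m/kyr × 459 ka = 35.80 m
throw = dip-slip × sin(dip) = 35.80 × sin(65°) = 32.4 m

32.4 m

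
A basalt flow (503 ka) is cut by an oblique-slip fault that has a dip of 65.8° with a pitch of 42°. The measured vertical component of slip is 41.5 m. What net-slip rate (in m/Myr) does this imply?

135 m/Myr

dip-slip = throw / sin(dip) = 41.5 / sin(65.8°) = 45.50 m
net slip = dip-slip / sin(rake) = 45.50 / sin(42°) = 68 m
rate = 68 m / 503 ka = 0.000135 m/yr = 135 m/Myr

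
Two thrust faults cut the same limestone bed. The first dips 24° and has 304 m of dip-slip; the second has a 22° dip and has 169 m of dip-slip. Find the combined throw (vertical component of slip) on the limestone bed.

throw_A = 304 × sin(24°) = 123.6 m
throw_B = 169 × sin(22°) = 63.31 m
total = 123.6 + 63.31 = 187 m

187 m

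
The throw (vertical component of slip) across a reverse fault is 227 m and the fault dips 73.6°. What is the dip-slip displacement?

dip-slip = throw / sin(dip) = 227 / sin(73.6°) = 237 m

237 m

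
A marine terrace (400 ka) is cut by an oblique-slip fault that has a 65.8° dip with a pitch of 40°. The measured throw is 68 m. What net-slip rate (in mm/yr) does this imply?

0.290 mm/yr

dip-slip = throw / sin(dip) = 68 / sin(65.8°) = 74.55 m
net slip = dip-slip / sin(rake) = 74.55 / sin(40°) = 116 m
rate = 116 m / 400 ka = 0.000290 m/yr = 0.290 mm/yr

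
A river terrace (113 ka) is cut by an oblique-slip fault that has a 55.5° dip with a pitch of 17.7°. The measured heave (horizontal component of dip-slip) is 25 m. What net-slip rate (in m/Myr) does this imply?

dip-slip = heave / cos(dip) = 25 / cos(55.5°) = 44.14 m
net slip = dip-slip / sin(rake) = 44.14 / sin(17.7°) = 145.2 m
rate = 145.2 m / 113 ka = 0.00128 m/yr = 1280 m/Myr

1280 m/Myr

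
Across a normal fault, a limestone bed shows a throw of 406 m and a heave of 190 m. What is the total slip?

net slip = √(throw² + heave²) = √(406² + 190²) = 448 m

448 m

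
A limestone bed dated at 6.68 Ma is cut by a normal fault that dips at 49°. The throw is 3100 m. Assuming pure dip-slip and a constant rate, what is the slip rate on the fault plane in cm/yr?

dip-slip = throw / sin(dip) = 3100 m / sin(49°) = 4108 m
rate = 4108 m / 6.68 Ma = 0.000615 m/yr = 0.0615 cm/yr

0.0615 cm/yr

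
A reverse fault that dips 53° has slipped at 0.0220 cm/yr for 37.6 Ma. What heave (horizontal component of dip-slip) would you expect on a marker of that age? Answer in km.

4.98 km

dip-slip = rate × time = 0.0220 cm/yr × 37.6 Ma = 8272 m
heave = dip-slip × cos(dip) = 8272 × cos(53°) = 4980 m = 4.98 km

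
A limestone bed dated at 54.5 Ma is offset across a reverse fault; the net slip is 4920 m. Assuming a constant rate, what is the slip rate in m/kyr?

0.0903 m/kyr

rate = 4920 m / 54.5 Ma = 0.0000903 m/yr = 0.0903 m/kyr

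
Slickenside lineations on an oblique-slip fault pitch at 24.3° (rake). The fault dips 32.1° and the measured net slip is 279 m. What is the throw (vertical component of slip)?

61 m

dip-slip = net slip × sin(rake) = 279 m × sin(24.3°) = 114.8 m
throw = dip-slip × sin(dip) = 114.8 × sin(32.1°) = 61 m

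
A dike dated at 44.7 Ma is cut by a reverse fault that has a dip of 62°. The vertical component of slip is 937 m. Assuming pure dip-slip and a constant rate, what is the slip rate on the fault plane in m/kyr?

dip-slip = throw / sin(dip) = 937 m / sin(62°) = 1061 m
rate = 1061 m / 44.7 Ma = 0.0000237 m/yr = 0.0237 m/kyr

0.0237 m/kyr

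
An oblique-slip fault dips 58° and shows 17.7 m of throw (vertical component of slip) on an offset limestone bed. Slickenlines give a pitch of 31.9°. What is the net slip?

dip-slip = throw / sin(dip) = 17.7 / sin(58°) = 20.87 m
net slip = dip-slip / sin(rake) = 20.87 / sin(31.9°) = 39.5 m

39.5 m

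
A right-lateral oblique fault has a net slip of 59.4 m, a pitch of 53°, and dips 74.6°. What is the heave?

12.6 m

dip-slip = net slip × sin(rake) = 59.4 m × sin(53°) = 47.44 m
heave = dip-slip × cos(dip) = 47.44 × cos(74.6°) = 12.6 m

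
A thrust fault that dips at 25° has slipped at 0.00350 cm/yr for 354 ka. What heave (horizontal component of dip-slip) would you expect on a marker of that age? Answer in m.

11.2 m

dip-slip = rate × time = 0.00350 cm/yr × 354 ka = 12.39 m
heave = dip-slip × cos(dip) = 12.39 × cos(25°) = 11.2 m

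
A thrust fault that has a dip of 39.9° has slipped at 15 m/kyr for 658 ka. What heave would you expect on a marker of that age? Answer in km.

7.57 km

dip-slip = rate × time = 15 m/kyr × 658 ka = 9870 m
heave = dip-slip × cos(dip) = 9870 × cos(39.9°) = 7570 m = 7.57 km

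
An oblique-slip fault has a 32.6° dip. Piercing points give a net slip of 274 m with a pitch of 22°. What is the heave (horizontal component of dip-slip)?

dip-slip = net slip × sin(rake) = 274 m × sin(22°) = 102.6 m
heave = dip-slip × cos(dip) = 102.6 × cos(32.6°) = 86.5 m

86.5 m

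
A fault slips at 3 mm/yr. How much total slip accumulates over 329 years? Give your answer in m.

0.987 m

slip = rate × time = 3 mm/yr × 329 years = 0.987 m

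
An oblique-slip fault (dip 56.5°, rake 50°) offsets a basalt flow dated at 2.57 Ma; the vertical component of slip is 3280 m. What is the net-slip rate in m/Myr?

2000 m/Myr

dip-slip = throw / sin(dip) = 3280 / sin(56.5°) = 3933 m
net slip = dip-slip / sin(rake) = 3933 / sin(50°) = 5135 m
rate = 5135 m / 2.57 Ma = 0.00200 m/yr = 2000 m/Myr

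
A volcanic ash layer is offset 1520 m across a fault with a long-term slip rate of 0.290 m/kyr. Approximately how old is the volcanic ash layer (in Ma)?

age = offset / rate = 1520 m / (0.290 m/kyr) = 5.24e+06 yr = 5.24 Ma

5.24 Ma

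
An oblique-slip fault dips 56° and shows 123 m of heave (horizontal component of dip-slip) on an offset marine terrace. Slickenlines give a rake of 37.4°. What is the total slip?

362 m

dip-slip = heave / cos(dip) = 123 / cos(56°) = 220 m
net slip = dip-slip / sin(rake) = 220 / sin(37.4°) = 362 m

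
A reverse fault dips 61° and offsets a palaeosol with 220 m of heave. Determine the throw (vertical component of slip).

397 m

throw = heave × tan(dip) = 220 × tan(61°) = 397 m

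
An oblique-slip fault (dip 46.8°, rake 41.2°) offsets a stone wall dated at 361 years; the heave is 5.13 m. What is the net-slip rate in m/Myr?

31500 m/Myr

dip-slip = heave / cos(dip) = 5.13 / cos(46.8°) = 7.494 m
net slip = dip-slip / sin(rake) = 7.494 / sin(41.2°) = 11.38 m
rate = 11.38 m / 361 years = 0.0315 m/yr = 31500 m/Myr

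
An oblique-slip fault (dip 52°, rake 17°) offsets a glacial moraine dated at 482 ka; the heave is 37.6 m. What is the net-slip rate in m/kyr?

0.433 m/kyr

dip-slip = heave / cos(dip) = 37.6 / cos(52°) = 61.07 m
net slip = dip-slip / sin(rake) = 61.07 / sin(17°) = 208.9 m
rate = 208.9 m / 482 ka = 0.000433 m/yr = 0.433 m/kyr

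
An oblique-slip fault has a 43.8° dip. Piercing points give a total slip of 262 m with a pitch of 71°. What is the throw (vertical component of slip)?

dip-slip = net slip × sin(rake) = 262 m × sin(71°) = 247.7 m
throw = dip-slip × sin(dip) = 247.7 × sin(43.8°) = 171 m

171 m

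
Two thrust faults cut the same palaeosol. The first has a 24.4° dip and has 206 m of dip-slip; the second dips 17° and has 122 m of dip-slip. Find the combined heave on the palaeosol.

304 m

heave_A = 206 × cos(24.4°) = 187.6 m
heave_B = 122 × cos(17°) = 116.7 m
total = 187.6 + 116.7 = 304 m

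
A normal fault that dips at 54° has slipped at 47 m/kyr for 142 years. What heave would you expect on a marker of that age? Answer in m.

dip-slip = rate × time = 47 m/kyr × 142 years = 6.674 m
heave = dip-slip × cos(dip) = 6.674 × cos(54°) = 3.92 m

3.92 m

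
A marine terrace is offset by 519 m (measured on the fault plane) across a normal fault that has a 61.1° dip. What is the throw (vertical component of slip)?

454 m

throw = dip-slip × sin(dip) = 519 m × sin(61.1°) = 454 m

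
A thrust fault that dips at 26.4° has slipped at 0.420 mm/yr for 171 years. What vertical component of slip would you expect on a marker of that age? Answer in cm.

dip-slip = rate × time = 0.420 mm/yr × 171 years = 0.07182 m
throw = dip-slip × sin(dip) = 0.07182 × sin(26.4°) = 0.0319 m = 3.19 cm

3.19 cm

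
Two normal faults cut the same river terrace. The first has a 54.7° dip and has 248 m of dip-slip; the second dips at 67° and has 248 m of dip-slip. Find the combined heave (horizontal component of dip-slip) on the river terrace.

240 m

heave_A = 248 × cos(54.7°) = 143.3 m
heave_B = 248 × cos(67°) = 96.90 m
total = 143.3 + 96.90 = 240 m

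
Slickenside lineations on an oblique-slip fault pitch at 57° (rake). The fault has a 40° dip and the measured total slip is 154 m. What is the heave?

dip-slip = net slip × sin(rake) = 154 m × sin(57°) = 129.2 m
heave = dip-slip × cos(dip) = 129.2 × cos(40°) = 98.9 m

98.9 m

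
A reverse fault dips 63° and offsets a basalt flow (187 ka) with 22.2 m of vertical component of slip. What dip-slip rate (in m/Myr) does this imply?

dip-slip = throw / sin(dip) = 22.2 m / sin(63°) = 24.92 m
rate = 24.92 m / 187 ka = 0.000133 m/yr = 133 m/Myr

133 m/Myr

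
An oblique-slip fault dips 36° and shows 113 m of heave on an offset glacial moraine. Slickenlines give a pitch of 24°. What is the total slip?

343 m

dip-slip = heave / cos(dip) = 113 / cos(36°) = 139.7 m
net slip = dip-slip / sin(rake) = 139.7 / sin(24°) = 343 m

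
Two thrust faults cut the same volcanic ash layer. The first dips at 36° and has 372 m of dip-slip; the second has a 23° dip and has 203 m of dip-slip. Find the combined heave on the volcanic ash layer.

heave_A = 372 × cos(36°) = 301 m
heave_B = 203 × cos(23°) = 186.9 m
total = 301 + 186.9 = 488 m

488 m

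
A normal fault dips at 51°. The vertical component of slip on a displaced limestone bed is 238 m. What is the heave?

heave = throw / tan(dip) = 238 / tan(51°) = 193 m

193 m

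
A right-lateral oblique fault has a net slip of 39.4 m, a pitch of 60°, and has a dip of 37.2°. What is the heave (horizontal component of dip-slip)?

dip-slip = net slip × sin(rake) = 39.4 m × sin(60°) = 34.12 m
heave = dip-slip × cos(dip) = 34.12 × cos(37.2°) = 27.2 m

27.2 m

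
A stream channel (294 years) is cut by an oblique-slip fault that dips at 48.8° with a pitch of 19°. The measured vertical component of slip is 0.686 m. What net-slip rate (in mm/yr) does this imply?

9.53 mm/yr

dip-slip = throw / sin(dip) = 0.686 / sin(48.8°) = 0.9117 m
net slip = dip-slip / sin(rake) = 0.9117 / sin(19°) = 2.800 m
rate = 2.800 m / 294 years = 0.00953 m/yr = 9.53 mm/yr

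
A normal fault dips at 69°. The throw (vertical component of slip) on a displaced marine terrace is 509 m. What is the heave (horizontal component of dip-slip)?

195 m

heave = throw / tan(dip) = 509 / tan(69°) = 195 m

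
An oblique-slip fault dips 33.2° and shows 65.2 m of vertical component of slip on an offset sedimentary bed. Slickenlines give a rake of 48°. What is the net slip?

160 m

dip-slip = throw / sin(dip) = 65.2 / sin(33.2°) = 119.1 m
net slip = dip-slip / sin(rake) = 119.1 / sin(48°) = 160 m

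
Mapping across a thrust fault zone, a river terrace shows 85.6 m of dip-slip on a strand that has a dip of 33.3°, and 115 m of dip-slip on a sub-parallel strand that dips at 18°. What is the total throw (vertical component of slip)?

throw_A = 85.6 × sin(33.3°) = 47 m
throw_B = 115 × sin(18°) = 35.54 m
total = 47 + 35.54 = 82.5 m

82.5 m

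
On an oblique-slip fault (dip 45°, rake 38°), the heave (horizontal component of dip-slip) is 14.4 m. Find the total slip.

33.1 m

dip-slip = heave / cos(dip) = 14.4 / cos(45°) = 20.36 m
net slip = dip-slip / sin(rake) = 20.36 / sin(38°) = 33.1 m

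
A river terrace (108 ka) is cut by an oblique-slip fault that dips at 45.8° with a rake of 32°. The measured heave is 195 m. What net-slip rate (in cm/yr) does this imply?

0.489 cm/yr

dip-slip = heave / cos(dip) = 195 / cos(45.8°) = 279.7 m
net slip = dip-slip / sin(rake) = 279.7 / sin(32°) = 527.8 m
rate = 527.8 m / 108 ka = 0.00489 m/yr = 0.489 cm/yr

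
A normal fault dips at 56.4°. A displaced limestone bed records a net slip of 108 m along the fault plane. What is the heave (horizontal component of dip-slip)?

59.8 m

heave = dip-slip × cos(dip) = 108 m × cos(56.4°) = 59.8 m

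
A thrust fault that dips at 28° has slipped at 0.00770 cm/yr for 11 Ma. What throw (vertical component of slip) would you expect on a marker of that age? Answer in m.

dip-slip = rate × time = 0.00770 cm/yr × 11 Ma = 847 m
throw = dip-slip × sin(dip) = 847 × sin(28°) = 398 m

398 m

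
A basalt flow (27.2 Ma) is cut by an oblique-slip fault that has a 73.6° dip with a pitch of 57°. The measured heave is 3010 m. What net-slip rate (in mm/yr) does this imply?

dip-slip = heave / cos(dip) = 3010 / cos(73.6°) = 10660 m
net slip = dip-slip / sin(rake) = 10660 / sin(57°) = 12710 m
rate = 12710 m / 27.2 Ma = 0.000467 m/yr = 0.467 mm/yr

0.467 mm/yr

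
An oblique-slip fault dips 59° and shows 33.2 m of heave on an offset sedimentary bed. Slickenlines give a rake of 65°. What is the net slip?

71.1 m

dip-slip = heave / cos(dip) = 33.2 / cos(59°) = 64.46 m
net slip = dip-slip / sin(rake) = 64.46 / sin(65°) = 71.1 m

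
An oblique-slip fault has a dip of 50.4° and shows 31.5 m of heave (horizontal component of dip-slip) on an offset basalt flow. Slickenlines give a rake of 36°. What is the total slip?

84.1 m

dip-slip = heave / cos(dip) = 31.5 / cos(50.4°) = 49.42 m
net slip = dip-slip / sin(rake) = 49.42 / sin(36°) = 84.1 m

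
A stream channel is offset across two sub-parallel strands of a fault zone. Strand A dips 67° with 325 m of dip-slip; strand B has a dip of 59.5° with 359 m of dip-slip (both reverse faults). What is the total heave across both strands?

309 m

heave_A = 325 × cos(67°) = 127 m
heave_B = 359 × cos(59.5°) = 182.2 m
total = 127 + 182.2 = 309 m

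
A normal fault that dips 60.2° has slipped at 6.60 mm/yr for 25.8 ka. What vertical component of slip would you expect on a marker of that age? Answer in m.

148 m

dip-slip = rate × time = 6.60 mm/yr × 25.8 ka = 170.3 m
throw = dip-slip × sin(dip) = 170.3 × sin(60.2°) = 148 m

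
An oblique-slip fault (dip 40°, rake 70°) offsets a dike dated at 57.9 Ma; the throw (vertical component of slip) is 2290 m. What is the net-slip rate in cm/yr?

0.00655 cm/yr

dip-slip = throw / sin(dip) = 2290 / sin(40°) = 3563 m
net slip = dip-slip / sin(rake) = 3563 / sin(70°) = 3791 m
rate = 3791 m / 57.9 Ma = 0.0000655 m/yr = 0.00655 cm/yr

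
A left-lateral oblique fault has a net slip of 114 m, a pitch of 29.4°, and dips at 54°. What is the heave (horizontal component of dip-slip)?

dip-slip = net slip × sin(rake) = 114 m × sin(29.4°) = 55.96 m
heave = dip-slip × cos(dip) = 55.96 × cos(54°) = 32.9 m

32.9 m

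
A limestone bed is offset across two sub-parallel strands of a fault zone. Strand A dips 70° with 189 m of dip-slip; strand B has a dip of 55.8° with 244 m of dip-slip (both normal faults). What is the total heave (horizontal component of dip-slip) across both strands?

heave_A = 189 × cos(70°) = 64.64 m
heave_B = 244 × cos(55.8°) = 137.1 m
total = 64.64 + 137.1 = 202 m

202 m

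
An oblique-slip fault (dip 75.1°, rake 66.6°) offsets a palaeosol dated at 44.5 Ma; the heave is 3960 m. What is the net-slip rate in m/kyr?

0.377 m/kyr

dip-slip = heave / cos(dip) = 3960 / cos(75.1°) = 15400 m
net slip = dip-slip / sin(rake) = 15400 / sin(66.6°) = 16780 m
rate = 16780 m / 44.5 Ma = 0.000377 m/yr = 0.377 m/kyr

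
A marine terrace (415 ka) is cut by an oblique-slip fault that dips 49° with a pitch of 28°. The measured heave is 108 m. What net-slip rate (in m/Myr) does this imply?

dip-slip = heave / cos(dip) = 108 / cos(49°) = 164.6 m
net slip = dip-slip / sin(rake) = 164.6 / sin(28°) = 350.6 m
rate = 350.6 m / 415 ka = 0.000845 m/yr = 845 m/Myr

845 m/Myr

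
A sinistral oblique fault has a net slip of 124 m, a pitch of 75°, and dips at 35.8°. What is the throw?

dip-slip = net slip × sin(rake) = 124 m × sin(75°) = 119.8 m
throw = dip-slip × sin(dip) = 119.8 × sin(35.8°) = 70.1 m

70.1 m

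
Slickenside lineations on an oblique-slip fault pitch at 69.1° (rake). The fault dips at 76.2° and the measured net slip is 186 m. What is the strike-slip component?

66.4 m

strike-slip = net slip × cos(rake) = 186 m × cos(69.1°) = 66.4 m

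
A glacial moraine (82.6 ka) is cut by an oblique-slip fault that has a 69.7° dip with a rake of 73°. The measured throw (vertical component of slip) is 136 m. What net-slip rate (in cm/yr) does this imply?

dip-slip = throw / sin(dip) = 136 / sin(69.7°) = 145 m
net slip = dip-slip / sin(rake) = 145 / sin(73°) = 151.6 m
rate = 151.6 m / 82.6 ka = 0.00184 m/yr = 0.184 cm/yr

0.184 cm/yr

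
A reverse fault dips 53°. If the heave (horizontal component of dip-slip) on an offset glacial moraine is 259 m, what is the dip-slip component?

430 m

dip-slip = heave / cos(dip) = 259 / cos(53°) = 430 m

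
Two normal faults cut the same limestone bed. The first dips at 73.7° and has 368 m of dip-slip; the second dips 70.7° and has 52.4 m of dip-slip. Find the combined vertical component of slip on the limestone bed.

403 m

throw_A = 368 × sin(73.7°) = 353.2 m
throw_B = 52.4 × sin(70.7°) = 49.46 m
total = 353.2 + 49.46 = 403 m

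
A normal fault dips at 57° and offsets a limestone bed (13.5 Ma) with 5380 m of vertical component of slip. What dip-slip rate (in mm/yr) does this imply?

0.475 mm/yr

dip-slip = throw / sin(dip) = 5380 m / sin(57°) = 6415 m
rate = 6415 m / 13.5 Ma = 0.000475 m/yr = 0.475 mm/yr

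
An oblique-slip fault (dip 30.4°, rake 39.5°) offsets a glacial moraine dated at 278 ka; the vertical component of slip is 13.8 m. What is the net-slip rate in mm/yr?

0.154 mm/yr

dip-slip = throw / sin(dip) = 13.8 / sin(30.4°) = 27.27 m
net slip = dip-slip / sin(rake) = 27.27 / sin(39.5°) = 42.87 m
rate = 42.87 m / 278 ka = 0.000154 m/yr = 0.154 mm/yr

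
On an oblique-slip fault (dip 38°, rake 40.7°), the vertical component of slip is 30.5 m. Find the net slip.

dip-slip = throw / sin(dip) = 30.5 / sin(38°) = 49.54 m
net slip = dip-slip / sin(rake) = 49.54 / sin(40.7°) = 76 m

76 m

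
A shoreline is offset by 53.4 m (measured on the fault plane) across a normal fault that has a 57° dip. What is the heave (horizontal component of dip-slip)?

29.1 m

heave = dip-slip × cos(dip) = 53.4 m × cos(57°) = 29.1 m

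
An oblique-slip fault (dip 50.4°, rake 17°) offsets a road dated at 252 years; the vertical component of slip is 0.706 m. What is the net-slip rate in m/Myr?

dip-slip = throw / sin(dip) = 0.706 / sin(50.4°) = 0.9163 m
net slip = dip-slip / sin(rake) = 0.9163 / sin(17°) = 3.134 m
rate = 3.134 m / 252 years = 0.0124 m/yr = 12400 m/Myr

12400 m/Myr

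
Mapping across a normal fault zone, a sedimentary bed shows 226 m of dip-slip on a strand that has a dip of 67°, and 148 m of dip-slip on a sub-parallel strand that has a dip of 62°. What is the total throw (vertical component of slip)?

339 m

throw_A = 226 × sin(67°) = 208 m
throw_B = 148 × sin(62°) = 130.7 m
total = 208 + 130.7 = 339 m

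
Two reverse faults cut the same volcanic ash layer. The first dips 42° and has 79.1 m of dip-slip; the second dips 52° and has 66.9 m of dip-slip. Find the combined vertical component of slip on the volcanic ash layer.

throw_A = 79.1 × sin(42°) = 52.93 m
throw_B = 66.9 × sin(52°) = 52.72 m
total = 52.93 + 52.72 = 106 m

106 m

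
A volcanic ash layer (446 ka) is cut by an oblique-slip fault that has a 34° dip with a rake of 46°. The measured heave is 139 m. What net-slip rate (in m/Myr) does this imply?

523 m/Myr

dip-slip = heave / cos(dip) = 139 / cos(34°) = 167.7 m
net slip = dip-slip / sin(rake) = 167.7 / sin(46°) = 233.1 m
rate = 233.1 m / 446 ka = 0.000523 m/yr = 523 m/Myr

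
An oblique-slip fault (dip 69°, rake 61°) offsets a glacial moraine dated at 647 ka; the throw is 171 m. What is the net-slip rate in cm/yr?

0.0324 cm/yr

dip-slip = throw / sin(dip) = 171 / sin(69°) = 183.2 m
net slip = dip-slip / sin(rake) = 183.2 / sin(61°) = 209.4 m
rate = 209.4 m / 647 ka = 0.000324 m/yr = 0.0324 cm/yr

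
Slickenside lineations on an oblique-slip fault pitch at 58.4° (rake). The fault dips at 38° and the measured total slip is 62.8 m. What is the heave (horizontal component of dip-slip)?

dip-slip = net slip × sin(rake) = 62.8 m × sin(58.4°) = 53.49 m
heave = dip-slip × cos(dip) = 53.49 × cos(38°) = 42.1 m

42.1 m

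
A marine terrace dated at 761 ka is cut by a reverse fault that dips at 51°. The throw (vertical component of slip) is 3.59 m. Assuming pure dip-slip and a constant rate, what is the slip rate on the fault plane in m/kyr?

dip-slip = throw / sin(dip) = 3.59 m / sin(51°) = 4.619 m
rate = 4.619 m / 761 ka = 0.00000607 m/yr = 0.00607 m/kyr

0.00607 m/kyr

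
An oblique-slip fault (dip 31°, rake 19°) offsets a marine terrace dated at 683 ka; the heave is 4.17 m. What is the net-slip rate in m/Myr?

21.9 m/Myr

dip-slip = heave / cos(dip) = 4.17 / cos(31°) = 4.865 m
net slip = dip-slip / sin(rake) = 4.865 / sin(19°) = 14.94 m
rate = 14.94 m / 683 ka = 0.0000219 m/yr = 21.9 m/Myr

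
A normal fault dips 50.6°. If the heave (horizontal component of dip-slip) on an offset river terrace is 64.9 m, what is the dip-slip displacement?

dip-slip = heave / cos(dip) = 64.9 / cos(50.6°) = 102 m

102 m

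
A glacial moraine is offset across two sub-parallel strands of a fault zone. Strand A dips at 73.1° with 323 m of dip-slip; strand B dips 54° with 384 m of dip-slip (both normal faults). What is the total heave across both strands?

heave_A = 323 × cos(73.1°) = 93.90 m
heave_B = 384 × cos(54°) = 225.7 m
total = 93.90 + 225.7 = 320 m

320 m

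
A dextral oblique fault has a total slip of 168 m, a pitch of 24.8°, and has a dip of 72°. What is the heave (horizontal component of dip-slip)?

21.8 m

dip-slip = net slip × sin(rake) = 168 m × sin(24.8°) = 70.47 m
heave = dip-slip × cos(dip) = 70.47 × cos(72°) = 21.8 m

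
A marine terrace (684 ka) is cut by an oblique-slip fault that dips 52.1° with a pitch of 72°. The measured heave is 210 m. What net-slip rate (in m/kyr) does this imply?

0.526 m/kyr

dip-slip = heave / cos(dip) = 210 / cos(52.1°) = 341.9 m
net slip = dip-slip / sin(rake) = 341.9 / sin(72°) = 359.5 m
rate = 359.5 m / 684 ka = 0.000526 m/yr = 0.526 m/kyr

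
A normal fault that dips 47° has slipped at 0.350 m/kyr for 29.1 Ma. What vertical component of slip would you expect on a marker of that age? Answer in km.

7.45 km

dip-slip = rate × time = 0.350 m/kyr × 29.1 Ma = 10180 m
throw = dip-slip × sin(dip) = 10180 × sin(47°) = 7450 m = 7.45 km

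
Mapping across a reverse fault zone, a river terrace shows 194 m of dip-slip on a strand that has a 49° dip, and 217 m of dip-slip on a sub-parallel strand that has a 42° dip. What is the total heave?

289 m

heave_A = 194 × cos(49°) = 127.3 m
heave_B = 217 × cos(42°) = 161.3 m
total = 127.3 + 161.3 = 289 m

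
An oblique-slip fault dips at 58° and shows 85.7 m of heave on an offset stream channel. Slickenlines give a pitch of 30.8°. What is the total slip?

dip-slip = heave / cos(dip) = 85.7 / cos(58°) = 161.7 m
net slip = dip-slip / sin(rake) = 161.7 / sin(30.8°) = 316 m

316 m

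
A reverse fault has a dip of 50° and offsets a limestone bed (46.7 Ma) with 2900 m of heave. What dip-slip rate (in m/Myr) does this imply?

96.6 m/Myr

dip-slip = heave / cos(dip) = 2900 m / cos(50°) = 4512 m
rate = 4512 m / 46.7 Ma = 0.0000966 m/yr = 96.6 m/Myr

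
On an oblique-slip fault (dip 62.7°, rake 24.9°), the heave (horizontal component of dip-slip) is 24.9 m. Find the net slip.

129 m

dip-slip = heave / cos(dip) = 24.9 / cos(62.7°) = 54.29 m
net slip = dip-slip / sin(rake) = 54.29 / sin(24.9°) = 129 m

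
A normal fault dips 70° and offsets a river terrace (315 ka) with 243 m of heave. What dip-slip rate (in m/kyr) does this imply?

2.26 m/kyr

dip-slip = heave / cos(dip) = 243 m / cos(70°) = 710.5 m
rate = 710.5 m / 315 ka = 0.00226 m/yr = 2.26 m/kyr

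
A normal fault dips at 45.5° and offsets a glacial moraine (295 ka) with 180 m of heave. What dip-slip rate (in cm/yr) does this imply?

0.0871 cm/yr

dip-slip = heave / cos(dip) = 180 m / cos(45.5°) = 256.8 m
rate = 256.8 m / 295 ka = 0.000871 m/yr = 0.0871 cm/yr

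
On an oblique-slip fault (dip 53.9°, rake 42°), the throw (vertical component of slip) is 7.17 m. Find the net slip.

13.3 m

dip-slip = throw / sin(dip) = 7.17 / sin(53.9°) = 8.874 m
net slip = dip-slip / sin(rake) = 8.874 / sin(42°) = 13.3 m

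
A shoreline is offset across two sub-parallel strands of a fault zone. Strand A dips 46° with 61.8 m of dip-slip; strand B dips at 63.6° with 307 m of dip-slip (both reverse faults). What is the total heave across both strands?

heave_A = 61.8 × cos(46°) = 42.93 m
heave_B = 307 × cos(63.6°) = 136.5 m
total = 42.93 + 136.5 = 179 m

179 m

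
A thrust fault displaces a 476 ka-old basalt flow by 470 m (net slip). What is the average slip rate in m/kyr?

0.987 m/kyr

rate = 470 m / 476 ka = 0.000987 m/yr = 0.987 m/kyr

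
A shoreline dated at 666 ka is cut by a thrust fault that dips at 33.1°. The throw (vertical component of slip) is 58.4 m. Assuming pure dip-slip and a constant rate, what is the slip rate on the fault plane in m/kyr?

dip-slip = throw / sin(dip) = 58.4 m / sin(33.1°) = 106.9 m
rate = 106.9 m / 666 ka = 0.000161 m/yr = 0.161 m/kyr

0.161 m/kyr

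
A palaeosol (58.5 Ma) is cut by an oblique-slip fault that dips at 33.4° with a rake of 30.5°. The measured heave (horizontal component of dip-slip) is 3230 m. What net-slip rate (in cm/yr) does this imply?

0.0130 cm/yr

dip-slip = heave / cos(dip) = 3230 / cos(33.4°) = 3869 m
net slip = dip-slip / sin(rake) = 3869 / sin(30.5°) = 7623 m
rate = 7623 m / 58.5 Ma = 0.000130 m/yr = 0.0130 cm/yr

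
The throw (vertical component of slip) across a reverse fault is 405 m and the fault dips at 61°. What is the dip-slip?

463 m

dip-slip = throw / sin(dip) = 405 / sin(61°) = 463 m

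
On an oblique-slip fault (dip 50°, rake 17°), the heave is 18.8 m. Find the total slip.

100 m

dip-slip = heave / cos(dip) = 18.8 / cos(50°) = 29.25 m
net slip = dip-slip / sin(rake) = 29.25 / sin(17°) = 100 m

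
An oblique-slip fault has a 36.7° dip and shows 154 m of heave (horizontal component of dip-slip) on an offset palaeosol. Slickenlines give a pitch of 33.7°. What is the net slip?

346 m

dip-slip = heave / cos(dip) = 154 / cos(36.7°) = 192.1 m
net slip = dip-slip / sin(rake) = 192.1 / sin(33.7°) = 346 m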